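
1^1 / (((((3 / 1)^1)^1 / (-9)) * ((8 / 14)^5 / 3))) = -151263 / 1024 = -147.72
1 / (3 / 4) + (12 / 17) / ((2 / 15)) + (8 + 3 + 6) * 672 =582962 / 51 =11430.63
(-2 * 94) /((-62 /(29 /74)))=1363 /1147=1.19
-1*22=-22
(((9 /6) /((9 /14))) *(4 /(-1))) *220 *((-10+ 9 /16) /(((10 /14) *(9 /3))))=81389 /9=9043.22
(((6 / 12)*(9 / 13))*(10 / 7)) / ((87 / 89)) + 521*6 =8250849 / 2639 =3126.51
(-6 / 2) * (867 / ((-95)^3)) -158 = -135462649 / 857375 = -158.00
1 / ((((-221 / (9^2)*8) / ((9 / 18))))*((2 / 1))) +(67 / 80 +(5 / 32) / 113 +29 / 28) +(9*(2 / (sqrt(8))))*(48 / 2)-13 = -155747603 / 13984880 +108*sqrt(2) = 141.60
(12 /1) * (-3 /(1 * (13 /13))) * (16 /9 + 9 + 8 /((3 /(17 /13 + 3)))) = -10420 /13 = -801.54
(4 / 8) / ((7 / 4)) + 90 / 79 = 788 / 553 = 1.42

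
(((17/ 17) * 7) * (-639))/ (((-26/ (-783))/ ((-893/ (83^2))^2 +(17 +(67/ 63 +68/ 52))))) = -20946869052601914/ 8020456249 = -2611680.48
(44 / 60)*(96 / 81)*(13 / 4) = 1144 / 405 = 2.82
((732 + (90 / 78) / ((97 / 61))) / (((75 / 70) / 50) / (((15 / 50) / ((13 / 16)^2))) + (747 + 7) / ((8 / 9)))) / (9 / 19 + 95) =1850542848 / 204545280407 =0.01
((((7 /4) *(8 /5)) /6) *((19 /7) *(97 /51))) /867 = 1843 /663255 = 0.00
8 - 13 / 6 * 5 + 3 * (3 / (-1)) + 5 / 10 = -34 / 3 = -11.33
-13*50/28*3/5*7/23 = -195/46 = -4.24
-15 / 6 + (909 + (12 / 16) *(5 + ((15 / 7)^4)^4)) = 4956556541835647279 / 33232930569601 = 149145.94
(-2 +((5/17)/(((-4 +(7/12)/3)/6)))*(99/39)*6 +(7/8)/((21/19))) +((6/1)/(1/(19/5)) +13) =100019027/3633240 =27.53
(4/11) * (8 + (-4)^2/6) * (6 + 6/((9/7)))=4096/99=41.37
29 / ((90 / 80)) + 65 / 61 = 26.84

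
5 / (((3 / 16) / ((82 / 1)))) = 2186.67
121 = 121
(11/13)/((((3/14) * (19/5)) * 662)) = 385/245271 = 0.00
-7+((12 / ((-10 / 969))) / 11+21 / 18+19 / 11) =-36239 / 330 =-109.82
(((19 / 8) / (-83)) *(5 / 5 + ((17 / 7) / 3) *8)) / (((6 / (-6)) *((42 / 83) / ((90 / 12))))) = 14915 / 4704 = 3.17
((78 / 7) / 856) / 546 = 1 / 41944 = 0.00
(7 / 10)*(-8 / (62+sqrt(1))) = -4 / 45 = -0.09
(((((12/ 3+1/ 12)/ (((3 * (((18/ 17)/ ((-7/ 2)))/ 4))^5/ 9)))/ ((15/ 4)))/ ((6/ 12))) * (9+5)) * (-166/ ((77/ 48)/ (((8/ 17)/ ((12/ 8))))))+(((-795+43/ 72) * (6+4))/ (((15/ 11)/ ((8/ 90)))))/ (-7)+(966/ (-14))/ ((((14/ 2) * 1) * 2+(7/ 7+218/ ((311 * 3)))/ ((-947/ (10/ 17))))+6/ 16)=4039031745157780019297707/ 272625665502997125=14815302.65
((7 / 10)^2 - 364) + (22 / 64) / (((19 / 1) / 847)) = -5292427 / 15200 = -348.19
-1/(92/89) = -89/92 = -0.97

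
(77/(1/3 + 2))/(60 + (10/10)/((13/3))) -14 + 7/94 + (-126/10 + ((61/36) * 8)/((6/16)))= 3742849/368010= 10.17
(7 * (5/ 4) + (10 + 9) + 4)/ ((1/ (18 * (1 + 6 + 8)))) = 17145/ 2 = 8572.50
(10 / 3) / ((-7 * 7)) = -0.07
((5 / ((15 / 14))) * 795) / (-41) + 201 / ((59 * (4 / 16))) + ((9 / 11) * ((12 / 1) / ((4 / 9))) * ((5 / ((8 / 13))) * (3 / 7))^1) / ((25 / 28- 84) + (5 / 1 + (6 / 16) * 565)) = -5068621337 / 66442673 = -76.29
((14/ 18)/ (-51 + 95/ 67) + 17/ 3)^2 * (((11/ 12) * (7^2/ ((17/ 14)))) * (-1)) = -9790974859687/ 8288801928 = -1181.23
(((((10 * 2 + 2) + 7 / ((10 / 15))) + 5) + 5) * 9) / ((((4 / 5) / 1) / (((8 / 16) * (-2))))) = -478.12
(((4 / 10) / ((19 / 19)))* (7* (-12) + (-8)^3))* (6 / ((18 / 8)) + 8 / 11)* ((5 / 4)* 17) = -567392 / 33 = -17193.70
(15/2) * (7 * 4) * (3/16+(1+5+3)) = 1929.38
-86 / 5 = -17.20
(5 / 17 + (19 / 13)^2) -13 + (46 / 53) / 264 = -212381453 / 20099508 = -10.57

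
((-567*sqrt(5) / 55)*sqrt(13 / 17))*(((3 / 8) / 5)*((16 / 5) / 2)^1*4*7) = -47628*sqrt(1105) / 23375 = -67.73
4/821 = 0.00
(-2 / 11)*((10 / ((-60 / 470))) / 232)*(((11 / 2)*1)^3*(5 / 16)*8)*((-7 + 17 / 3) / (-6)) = 142175 / 25056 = 5.67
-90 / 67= -1.34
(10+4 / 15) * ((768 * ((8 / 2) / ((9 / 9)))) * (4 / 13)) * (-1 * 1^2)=-630784 / 65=-9704.37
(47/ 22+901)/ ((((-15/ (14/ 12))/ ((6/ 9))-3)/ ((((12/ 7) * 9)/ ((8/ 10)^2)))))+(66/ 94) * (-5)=-210869715/ 215072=-980.46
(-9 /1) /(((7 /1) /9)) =-81 /7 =-11.57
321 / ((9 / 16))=1712 / 3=570.67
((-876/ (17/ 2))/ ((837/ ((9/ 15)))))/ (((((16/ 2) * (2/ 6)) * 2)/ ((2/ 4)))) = -73/ 10540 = -0.01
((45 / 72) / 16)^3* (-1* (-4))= 125 / 524288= 0.00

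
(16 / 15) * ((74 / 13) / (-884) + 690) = 31717624 / 43095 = 735.99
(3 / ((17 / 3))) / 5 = 9 / 85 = 0.11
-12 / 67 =-0.18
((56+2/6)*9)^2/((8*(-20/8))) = -257049/20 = -12852.45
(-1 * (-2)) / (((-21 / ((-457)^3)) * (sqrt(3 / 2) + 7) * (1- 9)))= -95443993 / 570 + 95443993 * sqrt(6) / 7980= -138148.72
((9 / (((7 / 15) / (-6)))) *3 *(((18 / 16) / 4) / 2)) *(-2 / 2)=10935 / 224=48.82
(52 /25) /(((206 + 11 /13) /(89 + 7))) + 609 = 41004921 /67225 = 609.97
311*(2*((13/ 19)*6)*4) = 194064/ 19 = 10213.89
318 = 318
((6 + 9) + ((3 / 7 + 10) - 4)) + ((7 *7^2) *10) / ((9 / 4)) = 97390 / 63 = 1545.87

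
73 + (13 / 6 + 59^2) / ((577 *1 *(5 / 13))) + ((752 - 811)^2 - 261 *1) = 57273517 / 17310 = 3308.70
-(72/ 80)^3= -729/ 1000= -0.73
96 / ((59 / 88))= 8448 / 59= 143.19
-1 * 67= -67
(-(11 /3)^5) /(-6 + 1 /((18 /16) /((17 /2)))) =-161051 /378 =-426.06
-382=-382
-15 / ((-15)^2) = -1 / 15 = -0.07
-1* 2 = -2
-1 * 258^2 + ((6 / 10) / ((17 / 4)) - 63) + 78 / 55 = -62294787 / 935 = -66625.44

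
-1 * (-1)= 1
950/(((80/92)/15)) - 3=32769/2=16384.50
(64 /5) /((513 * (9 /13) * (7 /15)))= 832 /10773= 0.08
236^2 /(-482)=-27848 /241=-115.55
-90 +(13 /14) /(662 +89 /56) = -3344438 /37161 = -90.00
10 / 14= 5 / 7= 0.71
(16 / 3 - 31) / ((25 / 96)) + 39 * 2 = -514 / 25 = -20.56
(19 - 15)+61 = 65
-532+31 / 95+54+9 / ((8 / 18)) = -173821 / 380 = -457.42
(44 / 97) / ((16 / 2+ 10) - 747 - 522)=-44 / 121347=-0.00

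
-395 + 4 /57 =-22511 /57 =-394.93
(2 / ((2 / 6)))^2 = 36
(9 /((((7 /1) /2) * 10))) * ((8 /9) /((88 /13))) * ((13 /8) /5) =169 /15400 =0.01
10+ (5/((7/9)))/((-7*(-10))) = 989/98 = 10.09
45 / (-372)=-15 / 124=-0.12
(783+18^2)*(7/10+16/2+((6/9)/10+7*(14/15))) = 169371/10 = 16937.10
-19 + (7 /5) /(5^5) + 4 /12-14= -32.67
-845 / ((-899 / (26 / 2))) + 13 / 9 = 110552 / 8091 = 13.66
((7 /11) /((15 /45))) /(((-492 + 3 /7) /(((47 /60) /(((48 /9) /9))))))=-0.01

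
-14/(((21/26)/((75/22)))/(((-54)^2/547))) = -1895400/6017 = -315.01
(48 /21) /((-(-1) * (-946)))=-0.00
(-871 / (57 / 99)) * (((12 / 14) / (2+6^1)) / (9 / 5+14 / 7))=-431145 / 10108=-42.65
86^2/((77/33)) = 3169.71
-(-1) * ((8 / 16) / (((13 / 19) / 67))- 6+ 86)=3353 / 26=128.96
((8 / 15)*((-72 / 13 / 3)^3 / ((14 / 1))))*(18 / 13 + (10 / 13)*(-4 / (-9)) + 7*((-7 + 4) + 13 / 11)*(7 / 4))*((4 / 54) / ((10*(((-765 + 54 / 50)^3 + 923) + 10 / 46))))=-389240960000 / 4756511012054970645477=-0.00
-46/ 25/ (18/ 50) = -46/ 9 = -5.11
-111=-111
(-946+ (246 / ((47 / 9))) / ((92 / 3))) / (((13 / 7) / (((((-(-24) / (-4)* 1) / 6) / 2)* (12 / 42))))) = 2041931 / 28106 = 72.65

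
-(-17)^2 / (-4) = 289 / 4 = 72.25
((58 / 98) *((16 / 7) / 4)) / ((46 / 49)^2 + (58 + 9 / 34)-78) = -27608 / 1539127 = -0.02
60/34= 30/17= 1.76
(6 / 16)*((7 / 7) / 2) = 3 / 16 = 0.19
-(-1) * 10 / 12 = 5 / 6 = 0.83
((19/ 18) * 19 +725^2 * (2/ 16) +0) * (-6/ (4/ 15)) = -23660345/ 16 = -1478771.56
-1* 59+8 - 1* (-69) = 18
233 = 233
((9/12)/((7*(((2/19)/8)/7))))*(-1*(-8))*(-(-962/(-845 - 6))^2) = -308256/529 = -582.71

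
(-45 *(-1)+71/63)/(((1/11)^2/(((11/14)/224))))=19.58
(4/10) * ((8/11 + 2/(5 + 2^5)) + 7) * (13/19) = 82342/38665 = 2.13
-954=-954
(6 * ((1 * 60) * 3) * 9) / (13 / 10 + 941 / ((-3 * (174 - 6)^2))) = 4115059200 / 545663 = 7541.39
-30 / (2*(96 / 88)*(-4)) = 55 / 16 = 3.44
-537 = -537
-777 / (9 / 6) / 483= -74 / 69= -1.07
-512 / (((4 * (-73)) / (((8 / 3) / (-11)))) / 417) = -142336 / 803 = -177.26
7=7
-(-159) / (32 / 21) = 3339 / 32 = 104.34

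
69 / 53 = 1.30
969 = 969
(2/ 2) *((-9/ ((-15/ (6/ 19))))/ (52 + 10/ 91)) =819/ 225245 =0.00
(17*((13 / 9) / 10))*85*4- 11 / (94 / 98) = 348307 / 423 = 823.42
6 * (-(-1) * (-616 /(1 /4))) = -14784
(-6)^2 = 36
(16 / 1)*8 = 128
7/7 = 1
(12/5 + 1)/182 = 17/910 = 0.02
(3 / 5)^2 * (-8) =-72 / 25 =-2.88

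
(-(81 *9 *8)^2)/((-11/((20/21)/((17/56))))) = 9700456.04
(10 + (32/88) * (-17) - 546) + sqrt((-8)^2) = -5876/11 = -534.18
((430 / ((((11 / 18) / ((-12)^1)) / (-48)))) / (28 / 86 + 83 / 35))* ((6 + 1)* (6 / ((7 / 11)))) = 4473100800 / 451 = 9918183.59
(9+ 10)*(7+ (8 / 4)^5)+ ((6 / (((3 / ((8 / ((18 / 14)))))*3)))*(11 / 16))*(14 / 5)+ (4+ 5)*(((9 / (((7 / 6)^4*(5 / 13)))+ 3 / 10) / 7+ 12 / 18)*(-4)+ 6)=1616587579 / 2268945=712.48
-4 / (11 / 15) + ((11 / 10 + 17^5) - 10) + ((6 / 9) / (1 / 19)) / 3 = 1405648399 / 990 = 1419846.87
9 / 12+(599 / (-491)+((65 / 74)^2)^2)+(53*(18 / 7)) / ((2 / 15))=105358906859721 / 103063861712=1022.27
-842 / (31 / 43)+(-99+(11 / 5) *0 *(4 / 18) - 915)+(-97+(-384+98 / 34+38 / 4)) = -2793683 / 1054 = -2650.55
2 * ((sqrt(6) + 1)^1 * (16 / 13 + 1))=58 / 13 + 58 * sqrt(6) / 13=15.39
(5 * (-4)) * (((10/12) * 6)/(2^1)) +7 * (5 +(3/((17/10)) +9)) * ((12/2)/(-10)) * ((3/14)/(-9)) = -4116/85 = -48.42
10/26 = 5/13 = 0.38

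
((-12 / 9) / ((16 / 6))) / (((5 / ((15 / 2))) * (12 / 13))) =-13 / 16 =-0.81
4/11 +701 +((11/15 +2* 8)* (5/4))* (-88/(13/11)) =-367277/429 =-856.12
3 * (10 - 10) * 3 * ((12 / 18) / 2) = 0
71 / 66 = 1.08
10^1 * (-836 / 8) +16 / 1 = -1029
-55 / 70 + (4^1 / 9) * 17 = 853 / 126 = 6.77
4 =4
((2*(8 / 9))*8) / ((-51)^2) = 128 / 23409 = 0.01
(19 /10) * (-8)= -76 /5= -15.20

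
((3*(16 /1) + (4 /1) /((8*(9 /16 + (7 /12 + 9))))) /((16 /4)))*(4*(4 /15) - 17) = -93210 /487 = -191.40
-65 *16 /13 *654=-52320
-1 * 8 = -8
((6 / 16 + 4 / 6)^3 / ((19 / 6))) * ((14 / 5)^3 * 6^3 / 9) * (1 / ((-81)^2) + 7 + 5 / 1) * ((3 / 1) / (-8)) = -846.23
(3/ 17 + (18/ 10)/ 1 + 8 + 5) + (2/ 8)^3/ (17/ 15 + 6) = 8718779/ 582080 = 14.98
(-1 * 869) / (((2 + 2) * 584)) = -869 / 2336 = -0.37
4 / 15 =0.27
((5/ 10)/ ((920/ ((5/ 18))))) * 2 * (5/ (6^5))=5/ 25754112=0.00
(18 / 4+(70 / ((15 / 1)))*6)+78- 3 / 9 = 110.17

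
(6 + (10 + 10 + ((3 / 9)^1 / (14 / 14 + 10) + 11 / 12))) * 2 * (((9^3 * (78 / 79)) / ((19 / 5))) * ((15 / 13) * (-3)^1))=-583436925 / 16511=-35336.26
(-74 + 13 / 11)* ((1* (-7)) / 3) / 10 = 1869 / 110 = 16.99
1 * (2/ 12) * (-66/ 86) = -11/ 86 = -0.13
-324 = -324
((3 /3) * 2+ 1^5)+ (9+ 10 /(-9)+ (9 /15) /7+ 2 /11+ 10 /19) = 769133 /65835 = 11.68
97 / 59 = 1.64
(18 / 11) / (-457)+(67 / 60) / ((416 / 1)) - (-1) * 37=37.00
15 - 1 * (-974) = 989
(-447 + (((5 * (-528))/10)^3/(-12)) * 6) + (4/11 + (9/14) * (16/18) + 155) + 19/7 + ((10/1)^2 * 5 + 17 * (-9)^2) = 708512470/77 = 9201460.65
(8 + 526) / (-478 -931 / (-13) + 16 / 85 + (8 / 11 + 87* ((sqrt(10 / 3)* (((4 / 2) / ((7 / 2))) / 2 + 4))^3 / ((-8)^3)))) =-1926935400560389739520 / 1404161032679942118977 + 70629447789400500000* sqrt(30) / 1404161032679942118977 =-1.10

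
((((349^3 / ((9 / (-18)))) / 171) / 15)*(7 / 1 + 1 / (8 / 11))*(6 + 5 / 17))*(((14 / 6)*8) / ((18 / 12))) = -8532826057868 / 392445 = -21742730.98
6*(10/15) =4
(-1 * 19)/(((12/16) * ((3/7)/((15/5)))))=-532/3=-177.33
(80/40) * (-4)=-8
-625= -625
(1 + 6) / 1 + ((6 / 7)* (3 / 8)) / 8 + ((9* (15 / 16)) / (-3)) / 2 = 631 / 112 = 5.63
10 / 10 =1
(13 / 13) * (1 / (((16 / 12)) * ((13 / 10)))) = 15 / 26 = 0.58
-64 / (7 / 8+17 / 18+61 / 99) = -16896 / 643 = -26.28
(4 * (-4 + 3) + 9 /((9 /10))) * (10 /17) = 60 /17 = 3.53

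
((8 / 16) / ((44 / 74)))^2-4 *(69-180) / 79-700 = -106093065 / 152944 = -693.67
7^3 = 343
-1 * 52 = -52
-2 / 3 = -0.67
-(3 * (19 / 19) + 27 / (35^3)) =-128652 / 42875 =-3.00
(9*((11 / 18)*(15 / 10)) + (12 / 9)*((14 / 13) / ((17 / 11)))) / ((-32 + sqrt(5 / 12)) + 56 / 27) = -177022296 / 576863261 - 1971783*sqrt(15) / 1153726522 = -0.31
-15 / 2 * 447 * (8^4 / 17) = -13731840 / 17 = -807755.29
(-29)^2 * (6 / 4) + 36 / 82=103479 / 82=1261.94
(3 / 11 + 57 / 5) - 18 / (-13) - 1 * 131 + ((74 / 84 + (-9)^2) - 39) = -2254103 / 30030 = -75.06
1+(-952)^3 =-862801407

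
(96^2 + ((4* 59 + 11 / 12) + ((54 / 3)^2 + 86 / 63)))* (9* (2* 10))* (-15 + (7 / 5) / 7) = -182345398 / 7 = -26049342.57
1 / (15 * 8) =1 / 120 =0.01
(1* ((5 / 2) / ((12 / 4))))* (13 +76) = 445 / 6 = 74.17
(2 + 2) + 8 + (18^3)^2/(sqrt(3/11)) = 12 + 11337408*sqrt(33) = 65128462.51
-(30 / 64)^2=-225 / 1024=-0.22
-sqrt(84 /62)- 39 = -39- sqrt(1302) /31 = -40.16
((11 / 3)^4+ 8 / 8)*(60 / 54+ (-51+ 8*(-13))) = -20389970 / 729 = -27969.78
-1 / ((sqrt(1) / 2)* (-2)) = 1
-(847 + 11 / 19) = -16104 / 19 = -847.58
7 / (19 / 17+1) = 119 / 36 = 3.31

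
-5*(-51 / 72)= 85 / 24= 3.54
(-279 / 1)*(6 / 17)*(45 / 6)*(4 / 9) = -5580 / 17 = -328.24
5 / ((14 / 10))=25 / 7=3.57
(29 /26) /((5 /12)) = 174 /65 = 2.68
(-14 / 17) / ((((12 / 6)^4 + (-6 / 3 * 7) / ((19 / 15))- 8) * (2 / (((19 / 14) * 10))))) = 1805 / 986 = 1.83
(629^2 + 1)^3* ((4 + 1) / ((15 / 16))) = 990893885263188608 / 3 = 330297961754396202.67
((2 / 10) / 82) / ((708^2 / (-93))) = -31 / 68506080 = -0.00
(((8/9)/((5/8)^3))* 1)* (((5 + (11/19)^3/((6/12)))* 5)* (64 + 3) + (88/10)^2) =1322163810304/192909375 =6853.81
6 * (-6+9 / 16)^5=-14952627621 / 524288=-28519.87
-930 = -930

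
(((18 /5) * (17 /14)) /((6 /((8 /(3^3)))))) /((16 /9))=17 /140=0.12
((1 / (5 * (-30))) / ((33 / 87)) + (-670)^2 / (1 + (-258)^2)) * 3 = 147750923 / 7322150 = 20.18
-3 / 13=-0.23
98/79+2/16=863/632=1.37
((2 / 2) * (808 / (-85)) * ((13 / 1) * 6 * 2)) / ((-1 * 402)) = 21008 / 5695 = 3.69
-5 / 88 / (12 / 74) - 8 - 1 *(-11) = 1399 / 528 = 2.65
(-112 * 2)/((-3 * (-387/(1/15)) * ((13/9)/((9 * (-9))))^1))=0.72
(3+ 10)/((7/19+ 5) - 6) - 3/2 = -265/12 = -22.08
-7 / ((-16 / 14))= 49 / 8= 6.12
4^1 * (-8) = -32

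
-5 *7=-35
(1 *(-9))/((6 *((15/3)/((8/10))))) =-0.24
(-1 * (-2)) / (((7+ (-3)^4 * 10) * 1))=2 / 817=0.00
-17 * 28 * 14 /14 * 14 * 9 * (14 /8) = -104958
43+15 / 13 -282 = -3092 / 13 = -237.85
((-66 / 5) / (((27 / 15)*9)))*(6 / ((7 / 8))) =-352 / 63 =-5.59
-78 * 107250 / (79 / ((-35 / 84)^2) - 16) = -52284375 / 2744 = -19054.07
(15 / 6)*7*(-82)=-1435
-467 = -467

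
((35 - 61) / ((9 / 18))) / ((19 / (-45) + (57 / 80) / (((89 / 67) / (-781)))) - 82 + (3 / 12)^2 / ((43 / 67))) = 71641440 / 690561223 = 0.10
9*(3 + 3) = 54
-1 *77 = -77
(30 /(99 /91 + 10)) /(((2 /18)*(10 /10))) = 24570 /1009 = 24.35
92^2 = 8464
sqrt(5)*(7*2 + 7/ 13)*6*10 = 11340*sqrt(5)/ 13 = 1950.54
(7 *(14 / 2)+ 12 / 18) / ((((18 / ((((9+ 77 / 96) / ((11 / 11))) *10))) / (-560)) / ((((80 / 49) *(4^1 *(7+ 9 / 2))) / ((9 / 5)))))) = -32248070000 / 5103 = -6319433.67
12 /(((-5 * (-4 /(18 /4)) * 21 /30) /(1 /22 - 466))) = -276777 /154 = -1797.25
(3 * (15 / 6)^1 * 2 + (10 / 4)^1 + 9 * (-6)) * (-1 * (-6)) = -219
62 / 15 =4.13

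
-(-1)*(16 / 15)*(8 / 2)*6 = 128 / 5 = 25.60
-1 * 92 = -92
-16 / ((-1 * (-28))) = -4 / 7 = -0.57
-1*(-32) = 32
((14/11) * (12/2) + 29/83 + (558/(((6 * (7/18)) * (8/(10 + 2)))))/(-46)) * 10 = 275795/146993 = 1.88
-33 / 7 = -4.71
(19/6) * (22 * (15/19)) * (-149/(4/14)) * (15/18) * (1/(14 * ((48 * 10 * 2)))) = -8195/4608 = -1.78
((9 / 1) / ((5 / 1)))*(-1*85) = -153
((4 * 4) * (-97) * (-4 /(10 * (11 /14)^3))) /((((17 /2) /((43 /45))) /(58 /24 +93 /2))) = 107493543808 /15273225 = 7038.04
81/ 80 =1.01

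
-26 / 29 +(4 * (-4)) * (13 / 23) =-6630 / 667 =-9.94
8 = 8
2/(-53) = -2/53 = -0.04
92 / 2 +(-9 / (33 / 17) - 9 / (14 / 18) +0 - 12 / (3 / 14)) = -2018 / 77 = -26.21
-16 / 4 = -4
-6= -6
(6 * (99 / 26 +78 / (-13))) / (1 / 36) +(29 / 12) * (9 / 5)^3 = -2986389 / 6500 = -459.44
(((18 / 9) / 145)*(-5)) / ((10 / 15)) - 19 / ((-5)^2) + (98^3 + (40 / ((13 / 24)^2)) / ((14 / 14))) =115336148006 / 122525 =941327.47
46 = 46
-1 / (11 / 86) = -7.82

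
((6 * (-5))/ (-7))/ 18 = 5/ 21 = 0.24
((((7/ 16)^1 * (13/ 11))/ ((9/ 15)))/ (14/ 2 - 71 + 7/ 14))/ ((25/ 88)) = -91/ 1905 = -0.05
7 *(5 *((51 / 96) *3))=55.78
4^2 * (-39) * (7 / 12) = -364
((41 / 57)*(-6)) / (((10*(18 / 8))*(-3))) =164 / 2565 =0.06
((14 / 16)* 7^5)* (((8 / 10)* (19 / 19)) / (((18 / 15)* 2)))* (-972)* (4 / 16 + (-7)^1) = 257298363 / 8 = 32162295.38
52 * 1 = 52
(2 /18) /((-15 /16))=-16 /135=-0.12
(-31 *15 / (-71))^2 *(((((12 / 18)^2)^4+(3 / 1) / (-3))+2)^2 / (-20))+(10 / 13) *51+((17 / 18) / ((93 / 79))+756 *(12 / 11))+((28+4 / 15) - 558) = 711229966630825189 / 2137676536993140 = 332.71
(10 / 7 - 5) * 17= -425 / 7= -60.71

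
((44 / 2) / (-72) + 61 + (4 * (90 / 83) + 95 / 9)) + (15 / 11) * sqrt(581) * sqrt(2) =15 * sqrt(1162) / 11 + 25095 / 332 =122.07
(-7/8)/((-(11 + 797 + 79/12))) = 0.00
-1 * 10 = -10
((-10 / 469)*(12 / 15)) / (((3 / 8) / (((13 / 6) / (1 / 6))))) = -832 / 1407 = -0.59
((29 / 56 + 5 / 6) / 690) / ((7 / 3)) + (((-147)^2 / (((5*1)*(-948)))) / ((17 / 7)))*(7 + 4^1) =-7500524783 / 363254640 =-20.65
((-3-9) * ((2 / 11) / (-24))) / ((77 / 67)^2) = 4489 / 65219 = 0.07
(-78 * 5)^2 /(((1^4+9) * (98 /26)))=197730 /49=4035.31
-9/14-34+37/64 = -15261/448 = -34.06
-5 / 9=-0.56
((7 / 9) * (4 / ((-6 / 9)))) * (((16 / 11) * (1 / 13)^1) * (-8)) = 1792 / 429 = 4.18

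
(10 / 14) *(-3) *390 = -835.71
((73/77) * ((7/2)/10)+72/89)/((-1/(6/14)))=-0.49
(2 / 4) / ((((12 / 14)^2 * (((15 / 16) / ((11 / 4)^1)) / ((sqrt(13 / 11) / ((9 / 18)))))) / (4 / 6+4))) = 686 * sqrt(143) / 405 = 20.26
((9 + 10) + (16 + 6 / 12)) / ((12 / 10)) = 355 / 12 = 29.58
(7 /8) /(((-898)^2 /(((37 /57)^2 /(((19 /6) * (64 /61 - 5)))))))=-584563 /15996013604112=-0.00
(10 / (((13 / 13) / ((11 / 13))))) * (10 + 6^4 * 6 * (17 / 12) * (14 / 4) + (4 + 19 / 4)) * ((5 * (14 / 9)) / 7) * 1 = 14144075 / 39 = 362668.59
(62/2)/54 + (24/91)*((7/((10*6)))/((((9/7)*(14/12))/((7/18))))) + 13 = 5297/390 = 13.58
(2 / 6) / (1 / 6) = 2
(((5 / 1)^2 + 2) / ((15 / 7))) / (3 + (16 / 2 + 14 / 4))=0.87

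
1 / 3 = 0.33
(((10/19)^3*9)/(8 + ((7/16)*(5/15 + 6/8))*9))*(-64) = -7372800/1076863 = -6.85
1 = 1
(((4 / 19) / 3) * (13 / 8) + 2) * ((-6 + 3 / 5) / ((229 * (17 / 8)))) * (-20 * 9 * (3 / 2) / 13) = 468504 / 961571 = 0.49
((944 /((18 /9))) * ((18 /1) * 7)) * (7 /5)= 416304 /5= 83260.80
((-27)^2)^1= 729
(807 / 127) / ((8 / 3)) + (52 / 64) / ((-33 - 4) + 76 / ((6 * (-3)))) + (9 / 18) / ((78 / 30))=25044479 / 9800336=2.56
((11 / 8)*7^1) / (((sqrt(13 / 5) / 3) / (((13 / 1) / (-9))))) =-77*sqrt(65) / 24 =-25.87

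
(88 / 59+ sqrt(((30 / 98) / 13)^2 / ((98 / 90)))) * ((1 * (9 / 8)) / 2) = 405 * sqrt(5) / 71344+ 99 / 118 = 0.85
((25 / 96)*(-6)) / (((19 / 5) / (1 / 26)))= -125 / 7904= -0.02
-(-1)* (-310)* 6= -1860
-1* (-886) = 886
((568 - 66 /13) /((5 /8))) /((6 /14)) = 409808 /195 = 2101.58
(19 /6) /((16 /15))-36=-1057 /32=-33.03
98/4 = 49/2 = 24.50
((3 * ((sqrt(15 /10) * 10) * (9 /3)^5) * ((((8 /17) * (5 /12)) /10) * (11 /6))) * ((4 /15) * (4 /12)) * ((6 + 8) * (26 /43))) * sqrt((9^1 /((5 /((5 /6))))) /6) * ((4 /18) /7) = 1144 * sqrt(6) /731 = 3.83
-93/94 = -0.99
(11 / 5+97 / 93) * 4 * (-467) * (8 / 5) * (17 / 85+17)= -1938057472 / 11625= -166714.62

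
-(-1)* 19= 19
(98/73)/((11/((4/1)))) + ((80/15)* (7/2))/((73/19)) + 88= 224872/2409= 93.35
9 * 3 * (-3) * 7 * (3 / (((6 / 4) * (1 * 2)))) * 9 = -5103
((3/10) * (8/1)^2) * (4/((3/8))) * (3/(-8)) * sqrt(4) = -768/5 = -153.60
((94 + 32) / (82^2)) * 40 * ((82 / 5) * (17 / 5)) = 8568 / 205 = 41.80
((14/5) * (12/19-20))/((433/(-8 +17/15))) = 530656/617025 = 0.86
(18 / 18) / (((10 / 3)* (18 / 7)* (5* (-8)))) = -7 / 2400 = -0.00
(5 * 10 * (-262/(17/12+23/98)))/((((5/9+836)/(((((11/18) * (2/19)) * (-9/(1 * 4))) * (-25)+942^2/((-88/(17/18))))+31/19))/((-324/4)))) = -587929031310600/80417249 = -7310981.64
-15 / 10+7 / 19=-1.13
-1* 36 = -36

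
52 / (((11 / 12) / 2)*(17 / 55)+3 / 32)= 24960 / 113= 220.88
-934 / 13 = -71.85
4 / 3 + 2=10 / 3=3.33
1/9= 0.11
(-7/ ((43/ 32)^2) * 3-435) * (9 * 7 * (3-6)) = 156079791/ 1849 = 84413.08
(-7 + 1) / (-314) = 3 / 157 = 0.02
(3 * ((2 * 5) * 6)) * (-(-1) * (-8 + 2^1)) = -1080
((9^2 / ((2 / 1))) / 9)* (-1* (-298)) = 1341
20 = 20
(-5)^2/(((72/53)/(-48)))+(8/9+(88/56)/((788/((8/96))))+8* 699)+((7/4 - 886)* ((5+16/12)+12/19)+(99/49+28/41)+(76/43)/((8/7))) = -67278135569581/46561901904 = -1444.92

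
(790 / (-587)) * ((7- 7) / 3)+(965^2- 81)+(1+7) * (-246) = 929176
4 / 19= 0.21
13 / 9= 1.44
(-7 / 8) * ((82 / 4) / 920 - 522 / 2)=3361393 / 14720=228.36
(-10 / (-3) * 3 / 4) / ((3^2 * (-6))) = -5 / 108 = -0.05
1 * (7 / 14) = 1 / 2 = 0.50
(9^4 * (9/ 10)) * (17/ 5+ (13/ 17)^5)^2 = 19949403606186134322/ 251999237556125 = 79164.54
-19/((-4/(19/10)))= 361/40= 9.02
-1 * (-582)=582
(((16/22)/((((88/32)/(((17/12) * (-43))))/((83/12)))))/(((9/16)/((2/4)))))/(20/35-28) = 424711/117612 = 3.61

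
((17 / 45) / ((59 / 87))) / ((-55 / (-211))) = 104023 / 48675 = 2.14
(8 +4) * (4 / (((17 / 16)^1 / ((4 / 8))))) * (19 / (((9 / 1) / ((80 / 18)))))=97280 / 459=211.94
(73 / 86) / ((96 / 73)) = 5329 / 8256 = 0.65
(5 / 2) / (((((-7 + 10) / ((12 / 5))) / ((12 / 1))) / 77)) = 1848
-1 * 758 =-758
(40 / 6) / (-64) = -0.10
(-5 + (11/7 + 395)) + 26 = 2923/7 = 417.57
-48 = -48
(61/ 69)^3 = 226981/ 328509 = 0.69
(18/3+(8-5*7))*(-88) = 1848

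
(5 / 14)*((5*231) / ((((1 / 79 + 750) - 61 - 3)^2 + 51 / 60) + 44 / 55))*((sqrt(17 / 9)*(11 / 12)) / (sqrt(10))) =18879025*sqrt(170) / 704905997436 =0.00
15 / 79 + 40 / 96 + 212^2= 42607487 / 948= 44944.61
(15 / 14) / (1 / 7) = 15 / 2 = 7.50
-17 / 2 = -8.50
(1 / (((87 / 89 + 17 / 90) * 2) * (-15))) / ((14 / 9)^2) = -21627 / 1831228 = -0.01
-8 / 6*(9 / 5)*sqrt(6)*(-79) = 948*sqrt(6) / 5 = 464.42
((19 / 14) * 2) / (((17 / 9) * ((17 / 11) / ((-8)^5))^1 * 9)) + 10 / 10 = -6846489 / 2023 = -3384.32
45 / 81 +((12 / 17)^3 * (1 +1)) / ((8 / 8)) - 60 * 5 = -13209431 / 44217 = -298.74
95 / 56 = 1.70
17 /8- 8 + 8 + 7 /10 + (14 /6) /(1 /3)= 393 /40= 9.82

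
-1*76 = -76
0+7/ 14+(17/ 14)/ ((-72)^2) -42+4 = -2721583/ 72576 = -37.50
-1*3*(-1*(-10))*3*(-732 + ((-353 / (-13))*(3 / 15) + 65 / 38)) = 16113609 / 247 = 65237.28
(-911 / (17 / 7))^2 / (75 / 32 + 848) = 1301316128 / 7863979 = 165.48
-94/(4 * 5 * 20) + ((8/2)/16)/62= -179/775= -0.23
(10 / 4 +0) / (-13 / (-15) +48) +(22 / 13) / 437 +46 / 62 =205760095 / 258178726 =0.80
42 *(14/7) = 84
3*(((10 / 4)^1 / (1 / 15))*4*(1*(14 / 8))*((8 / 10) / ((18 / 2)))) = 70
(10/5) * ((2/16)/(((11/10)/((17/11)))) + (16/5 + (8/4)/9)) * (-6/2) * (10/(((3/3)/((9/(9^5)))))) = -0.03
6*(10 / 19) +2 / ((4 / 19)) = 481 / 38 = 12.66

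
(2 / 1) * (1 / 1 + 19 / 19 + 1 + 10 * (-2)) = -34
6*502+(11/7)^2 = 147709/49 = 3014.47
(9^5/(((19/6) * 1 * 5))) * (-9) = -3188646/95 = -33564.69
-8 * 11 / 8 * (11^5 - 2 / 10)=-8857794 / 5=-1771558.80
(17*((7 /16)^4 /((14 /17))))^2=9826162129 /17179869184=0.57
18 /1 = 18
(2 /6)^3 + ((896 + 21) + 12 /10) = 123962 /135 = 918.24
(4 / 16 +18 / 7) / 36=79 / 1008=0.08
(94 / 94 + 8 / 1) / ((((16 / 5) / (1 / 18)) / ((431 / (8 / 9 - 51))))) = -19395 / 14432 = -1.34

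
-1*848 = -848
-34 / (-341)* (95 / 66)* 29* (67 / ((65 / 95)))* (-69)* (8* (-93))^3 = 18217294410677760 / 1573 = 11581242473412.43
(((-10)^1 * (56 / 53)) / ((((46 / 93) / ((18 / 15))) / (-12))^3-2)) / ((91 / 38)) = 114085363783680 / 51714742387451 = 2.21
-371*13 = -4823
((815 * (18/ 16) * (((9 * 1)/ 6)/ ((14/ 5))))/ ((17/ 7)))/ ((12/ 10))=183375/ 1088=168.54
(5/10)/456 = 1/912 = 0.00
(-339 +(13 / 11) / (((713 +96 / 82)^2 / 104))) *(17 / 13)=-443.31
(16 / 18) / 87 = 8 / 783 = 0.01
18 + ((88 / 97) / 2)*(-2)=1658 / 97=17.09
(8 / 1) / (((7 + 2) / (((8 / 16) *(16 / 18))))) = 32 / 81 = 0.40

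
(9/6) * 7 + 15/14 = 81/7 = 11.57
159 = 159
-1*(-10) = 10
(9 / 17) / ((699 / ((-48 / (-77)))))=144 / 304997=0.00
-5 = -5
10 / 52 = 5 / 26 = 0.19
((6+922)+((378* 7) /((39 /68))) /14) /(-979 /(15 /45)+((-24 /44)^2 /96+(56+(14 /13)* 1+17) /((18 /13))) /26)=-31649728 /73866625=-0.43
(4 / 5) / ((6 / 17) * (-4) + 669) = 68 / 56745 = 0.00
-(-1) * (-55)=-55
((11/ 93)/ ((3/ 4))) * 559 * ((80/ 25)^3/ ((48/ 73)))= 459650048/ 104625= 4393.31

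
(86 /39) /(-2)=-43 /39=-1.10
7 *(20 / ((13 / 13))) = 140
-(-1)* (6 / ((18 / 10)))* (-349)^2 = 1218010 / 3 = 406003.33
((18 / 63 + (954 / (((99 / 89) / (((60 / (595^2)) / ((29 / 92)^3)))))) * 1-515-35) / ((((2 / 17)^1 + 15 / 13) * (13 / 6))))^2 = 3859347416170904490760724736 / 98586173197245067867225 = 39146.94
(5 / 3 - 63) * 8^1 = -1472 / 3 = -490.67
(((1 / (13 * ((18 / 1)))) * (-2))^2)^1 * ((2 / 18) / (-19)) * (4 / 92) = -1 / 53838837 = -0.00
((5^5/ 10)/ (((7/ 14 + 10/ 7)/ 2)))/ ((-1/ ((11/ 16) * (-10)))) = 240625/ 108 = 2228.01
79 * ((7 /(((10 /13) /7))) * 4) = 100646 /5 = 20129.20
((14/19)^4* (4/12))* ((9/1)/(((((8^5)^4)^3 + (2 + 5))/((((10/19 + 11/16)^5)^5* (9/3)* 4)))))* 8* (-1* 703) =-11981068399340403532931595510828374997783629764476097100058130495770717/2422309607023430000519640620084034379744716669303234540518707881996747063672639053690211666226087473584525389273759744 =-0.00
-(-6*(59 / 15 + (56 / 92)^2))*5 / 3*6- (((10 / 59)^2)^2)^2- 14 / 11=219546449280709723398 / 854406316419543899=256.96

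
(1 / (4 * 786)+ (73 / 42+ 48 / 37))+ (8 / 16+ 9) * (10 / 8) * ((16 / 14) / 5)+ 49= 14860901 / 271432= 54.75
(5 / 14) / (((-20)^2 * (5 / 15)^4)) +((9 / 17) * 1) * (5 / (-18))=-1423 / 19040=-0.07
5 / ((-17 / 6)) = -30 / 17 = -1.76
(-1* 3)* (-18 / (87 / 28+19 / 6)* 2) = 9072 / 527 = 17.21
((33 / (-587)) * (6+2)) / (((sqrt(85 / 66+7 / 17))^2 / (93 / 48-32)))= 8904753 / 1119409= 7.95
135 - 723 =-588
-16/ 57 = -0.28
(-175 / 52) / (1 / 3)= -525 / 52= -10.10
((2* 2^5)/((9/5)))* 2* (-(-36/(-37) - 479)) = 11319680/333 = 33993.03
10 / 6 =5 / 3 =1.67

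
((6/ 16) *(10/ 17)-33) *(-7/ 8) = 28.68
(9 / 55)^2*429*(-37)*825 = -350649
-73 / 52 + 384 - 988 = -31481 / 52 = -605.40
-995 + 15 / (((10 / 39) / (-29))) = -2691.50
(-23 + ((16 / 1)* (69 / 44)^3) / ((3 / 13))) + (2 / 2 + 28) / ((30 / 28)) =271.45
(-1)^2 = 1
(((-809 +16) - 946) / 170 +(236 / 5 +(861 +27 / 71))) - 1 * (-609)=3638745 / 2414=1507.35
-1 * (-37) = 37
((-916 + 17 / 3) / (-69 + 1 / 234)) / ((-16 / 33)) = -3514797 / 129160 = -27.21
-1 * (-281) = 281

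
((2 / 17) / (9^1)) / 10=1 / 765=0.00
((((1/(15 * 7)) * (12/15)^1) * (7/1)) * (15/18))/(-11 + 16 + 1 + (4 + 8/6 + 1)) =2/555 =0.00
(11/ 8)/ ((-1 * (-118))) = 11/ 944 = 0.01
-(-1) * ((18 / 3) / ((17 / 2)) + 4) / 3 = 80 / 51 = 1.57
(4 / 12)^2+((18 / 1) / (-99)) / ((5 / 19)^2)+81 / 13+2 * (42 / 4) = 795251 / 32175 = 24.72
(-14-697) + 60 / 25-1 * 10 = -718.60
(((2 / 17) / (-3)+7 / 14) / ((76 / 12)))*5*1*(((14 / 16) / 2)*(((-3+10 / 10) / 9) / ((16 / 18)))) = -1645 / 41344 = -0.04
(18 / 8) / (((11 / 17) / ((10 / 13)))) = 765 / 286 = 2.67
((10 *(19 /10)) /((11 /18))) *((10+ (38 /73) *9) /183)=122208 /48983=2.49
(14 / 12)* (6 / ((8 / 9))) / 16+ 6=831 / 128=6.49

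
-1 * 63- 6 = -69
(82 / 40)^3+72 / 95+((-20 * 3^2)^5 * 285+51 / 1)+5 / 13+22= -106412911487836470913 / 1976000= -53852687999917.24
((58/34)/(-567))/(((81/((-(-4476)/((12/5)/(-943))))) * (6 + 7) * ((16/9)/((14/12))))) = 51002155/15466464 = 3.30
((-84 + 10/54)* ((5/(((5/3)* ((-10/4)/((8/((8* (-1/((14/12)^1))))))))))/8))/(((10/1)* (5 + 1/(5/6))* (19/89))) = -45479/41040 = -1.11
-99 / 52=-1.90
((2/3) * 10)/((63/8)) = 160/189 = 0.85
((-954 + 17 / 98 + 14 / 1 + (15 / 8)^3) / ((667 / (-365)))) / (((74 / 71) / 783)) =16382188267065 / 42699776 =383659.82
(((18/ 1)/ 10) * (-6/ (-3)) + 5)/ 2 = 43/ 10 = 4.30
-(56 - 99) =43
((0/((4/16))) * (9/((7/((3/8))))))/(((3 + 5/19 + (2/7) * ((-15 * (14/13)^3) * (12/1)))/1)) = 0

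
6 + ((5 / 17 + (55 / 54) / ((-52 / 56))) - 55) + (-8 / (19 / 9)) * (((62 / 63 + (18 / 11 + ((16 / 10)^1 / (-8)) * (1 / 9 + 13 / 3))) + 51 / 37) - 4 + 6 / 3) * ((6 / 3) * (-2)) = -10651814479 / 322999677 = -32.98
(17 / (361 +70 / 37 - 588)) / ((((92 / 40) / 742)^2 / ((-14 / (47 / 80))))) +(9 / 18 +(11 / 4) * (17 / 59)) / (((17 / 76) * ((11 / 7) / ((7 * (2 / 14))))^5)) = 187297.29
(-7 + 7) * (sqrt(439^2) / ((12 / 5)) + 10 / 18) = 0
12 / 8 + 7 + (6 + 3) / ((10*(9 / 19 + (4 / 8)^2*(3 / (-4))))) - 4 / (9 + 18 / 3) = 9899 / 870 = 11.38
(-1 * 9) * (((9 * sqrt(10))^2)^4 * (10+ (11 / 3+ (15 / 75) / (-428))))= -5665185240565500 / 107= -52945656453883.18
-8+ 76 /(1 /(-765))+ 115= -58033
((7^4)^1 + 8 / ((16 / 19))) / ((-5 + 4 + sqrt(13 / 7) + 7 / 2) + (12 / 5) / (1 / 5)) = 326221 / 1945 - 3214 *sqrt(91) / 1945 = 151.96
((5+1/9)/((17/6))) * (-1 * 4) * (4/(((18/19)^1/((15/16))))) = -4370/153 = -28.56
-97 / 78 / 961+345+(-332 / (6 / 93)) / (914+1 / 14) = 325535431009 / 959237526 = 339.37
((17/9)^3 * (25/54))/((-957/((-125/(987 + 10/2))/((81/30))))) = 76765625/504520324704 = 0.00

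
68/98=34/49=0.69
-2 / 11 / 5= -2 / 55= -0.04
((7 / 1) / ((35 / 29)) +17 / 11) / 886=202 / 24365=0.01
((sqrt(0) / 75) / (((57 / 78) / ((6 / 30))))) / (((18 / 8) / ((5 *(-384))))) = 0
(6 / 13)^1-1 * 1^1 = -7 / 13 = -0.54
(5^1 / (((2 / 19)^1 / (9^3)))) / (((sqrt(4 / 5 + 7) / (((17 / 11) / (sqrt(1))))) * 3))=130815 * sqrt(195) / 286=6387.18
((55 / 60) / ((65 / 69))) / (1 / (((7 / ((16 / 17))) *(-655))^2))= 307416405065 / 13312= 23093179.47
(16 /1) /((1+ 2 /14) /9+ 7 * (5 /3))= 1008 /743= 1.36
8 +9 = 17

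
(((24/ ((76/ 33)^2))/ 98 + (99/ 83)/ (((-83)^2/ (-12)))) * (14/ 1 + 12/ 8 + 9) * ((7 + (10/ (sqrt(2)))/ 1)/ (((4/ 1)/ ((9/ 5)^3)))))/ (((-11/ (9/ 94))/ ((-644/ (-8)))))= -171313179584211 * sqrt(2)/ 31044832092800 - 1199192257089477/ 155224160464000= -15.53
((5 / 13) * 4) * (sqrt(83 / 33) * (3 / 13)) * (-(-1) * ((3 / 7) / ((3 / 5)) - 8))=-1020 * sqrt(2739) / 13013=-4.10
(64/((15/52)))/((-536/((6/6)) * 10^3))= -0.00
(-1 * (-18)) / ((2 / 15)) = 135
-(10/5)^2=-4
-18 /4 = -9 /2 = -4.50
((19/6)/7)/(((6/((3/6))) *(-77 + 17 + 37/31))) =-0.00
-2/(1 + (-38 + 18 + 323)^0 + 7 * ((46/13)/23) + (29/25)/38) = -24700/38377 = -0.64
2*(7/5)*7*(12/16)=147/10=14.70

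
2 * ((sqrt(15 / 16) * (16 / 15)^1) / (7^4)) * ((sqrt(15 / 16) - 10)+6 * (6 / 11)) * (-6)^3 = -432 / 2401+42624 * sqrt(15) / 132055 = 1.07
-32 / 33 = -0.97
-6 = -6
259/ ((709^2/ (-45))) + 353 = 177434738/ 502681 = 352.98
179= 179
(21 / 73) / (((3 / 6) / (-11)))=-6.33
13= 13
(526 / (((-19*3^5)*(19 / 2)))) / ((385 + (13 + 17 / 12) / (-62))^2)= -64702208 / 798754907681883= -0.00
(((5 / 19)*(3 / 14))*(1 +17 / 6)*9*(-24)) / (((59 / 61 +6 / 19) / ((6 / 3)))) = -757620 / 10409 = -72.79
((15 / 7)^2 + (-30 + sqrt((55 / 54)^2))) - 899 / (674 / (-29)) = 6371819 / 445851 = 14.29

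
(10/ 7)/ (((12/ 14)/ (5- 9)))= -20/ 3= -6.67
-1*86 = -86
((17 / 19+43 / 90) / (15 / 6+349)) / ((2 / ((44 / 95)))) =51634 / 57101175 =0.00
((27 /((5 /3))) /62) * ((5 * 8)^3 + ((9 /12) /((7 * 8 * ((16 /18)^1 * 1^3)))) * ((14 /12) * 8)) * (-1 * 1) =-331776729 /19840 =-16722.62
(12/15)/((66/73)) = 146/165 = 0.88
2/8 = 1/4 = 0.25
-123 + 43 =-80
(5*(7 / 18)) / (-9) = -35 / 162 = -0.22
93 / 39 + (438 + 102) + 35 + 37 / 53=398299 / 689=578.08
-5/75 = -1/15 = -0.07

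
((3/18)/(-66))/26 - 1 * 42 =-42.00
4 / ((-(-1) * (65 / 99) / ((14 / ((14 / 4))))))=1584 / 65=24.37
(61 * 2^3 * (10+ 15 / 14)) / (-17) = -37820 / 119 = -317.82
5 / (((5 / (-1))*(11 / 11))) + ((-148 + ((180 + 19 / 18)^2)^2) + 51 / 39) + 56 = 1466495575779901 / 1364688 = 1074601356.34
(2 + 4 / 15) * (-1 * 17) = -578 / 15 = -38.53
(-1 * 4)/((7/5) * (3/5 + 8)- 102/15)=-100/131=-0.76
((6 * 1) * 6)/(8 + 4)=3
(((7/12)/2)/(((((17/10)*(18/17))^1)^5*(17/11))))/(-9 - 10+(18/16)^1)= -21875/39149487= -0.00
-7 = -7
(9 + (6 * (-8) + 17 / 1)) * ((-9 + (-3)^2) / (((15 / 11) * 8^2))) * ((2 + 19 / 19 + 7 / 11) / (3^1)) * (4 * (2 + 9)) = 0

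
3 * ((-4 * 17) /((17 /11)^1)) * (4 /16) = -33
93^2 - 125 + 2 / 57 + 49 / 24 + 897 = 4296923 / 456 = 9423.08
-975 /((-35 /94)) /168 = 3055 /196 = 15.59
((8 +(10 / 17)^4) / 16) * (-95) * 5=-40266225 / 167042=-241.05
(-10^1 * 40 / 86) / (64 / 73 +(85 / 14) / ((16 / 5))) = -3270400 / 1950523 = -1.68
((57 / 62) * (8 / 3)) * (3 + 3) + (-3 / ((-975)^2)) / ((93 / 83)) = 433484917 / 29469375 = 14.71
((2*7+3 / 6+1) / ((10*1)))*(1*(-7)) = -217 / 20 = -10.85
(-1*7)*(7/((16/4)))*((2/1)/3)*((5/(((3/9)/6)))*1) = -735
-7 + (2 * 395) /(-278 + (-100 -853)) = -9407 /1231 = -7.64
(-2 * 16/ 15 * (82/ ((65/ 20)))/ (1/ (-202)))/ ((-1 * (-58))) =1060096/ 5655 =187.46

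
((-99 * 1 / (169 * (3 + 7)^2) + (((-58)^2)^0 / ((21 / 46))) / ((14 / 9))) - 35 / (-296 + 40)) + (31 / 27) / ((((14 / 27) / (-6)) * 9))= 9990233 / 158995200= 0.06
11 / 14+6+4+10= 291 / 14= 20.79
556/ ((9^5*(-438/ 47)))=-13066/ 12931731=-0.00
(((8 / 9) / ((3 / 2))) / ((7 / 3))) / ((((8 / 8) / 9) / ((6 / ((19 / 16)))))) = 1536 / 133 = 11.55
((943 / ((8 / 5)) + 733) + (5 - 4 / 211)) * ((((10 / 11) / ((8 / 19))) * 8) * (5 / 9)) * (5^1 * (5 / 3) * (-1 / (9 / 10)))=-14781584375 / 125334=-117937.55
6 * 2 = 12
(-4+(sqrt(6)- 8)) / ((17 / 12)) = -144 / 17+12 * sqrt(6) / 17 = -6.74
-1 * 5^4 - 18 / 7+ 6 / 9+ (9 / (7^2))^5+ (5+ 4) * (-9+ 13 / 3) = -566846940382 / 847425747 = -668.90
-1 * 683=-683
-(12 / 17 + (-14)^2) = -3344 / 17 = -196.71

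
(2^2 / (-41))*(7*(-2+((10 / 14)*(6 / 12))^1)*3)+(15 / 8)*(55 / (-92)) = 67743 / 30176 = 2.24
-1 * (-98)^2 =-9604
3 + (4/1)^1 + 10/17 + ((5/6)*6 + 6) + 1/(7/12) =20.30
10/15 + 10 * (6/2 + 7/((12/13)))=213/2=106.50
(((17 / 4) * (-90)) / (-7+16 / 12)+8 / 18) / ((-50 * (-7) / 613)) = 749699 / 6300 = 119.00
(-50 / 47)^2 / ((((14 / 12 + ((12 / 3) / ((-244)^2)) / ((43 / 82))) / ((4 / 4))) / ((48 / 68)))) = 1800033750 / 2629047977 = 0.68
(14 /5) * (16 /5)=224 /25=8.96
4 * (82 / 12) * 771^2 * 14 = 227472756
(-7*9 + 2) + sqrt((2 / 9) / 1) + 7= -54 + sqrt(2) / 3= -53.53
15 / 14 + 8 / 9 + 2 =499 / 126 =3.96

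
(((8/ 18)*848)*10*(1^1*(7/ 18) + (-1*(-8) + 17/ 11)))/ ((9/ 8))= 266882560/ 8019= 33281.28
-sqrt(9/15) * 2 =-2 * sqrt(15)/5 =-1.55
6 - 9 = -3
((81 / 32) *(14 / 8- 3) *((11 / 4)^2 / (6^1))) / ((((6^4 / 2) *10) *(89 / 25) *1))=-3025 / 17498112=-0.00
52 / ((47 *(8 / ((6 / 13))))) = 3 / 47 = 0.06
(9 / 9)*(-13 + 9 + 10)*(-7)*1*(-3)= 126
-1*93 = -93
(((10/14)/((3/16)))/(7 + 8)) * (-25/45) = -80/567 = -0.14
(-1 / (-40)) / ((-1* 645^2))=-1 / 16641000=-0.00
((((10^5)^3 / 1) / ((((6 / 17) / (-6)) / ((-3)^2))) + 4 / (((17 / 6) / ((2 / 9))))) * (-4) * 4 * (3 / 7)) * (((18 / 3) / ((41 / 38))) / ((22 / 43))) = 87429270857142856963584 / 7667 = 11403322141273360762.17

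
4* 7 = 28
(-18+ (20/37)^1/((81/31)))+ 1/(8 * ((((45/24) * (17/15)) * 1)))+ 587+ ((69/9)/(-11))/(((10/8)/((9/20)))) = 7972451969/14010975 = 569.01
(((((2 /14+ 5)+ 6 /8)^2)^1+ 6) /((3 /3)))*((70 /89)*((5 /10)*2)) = 159645 /4984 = 32.03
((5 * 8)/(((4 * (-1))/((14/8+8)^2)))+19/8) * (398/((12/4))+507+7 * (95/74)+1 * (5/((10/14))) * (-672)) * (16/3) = 6829577182/333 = 20509240.79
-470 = -470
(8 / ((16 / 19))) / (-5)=-1.90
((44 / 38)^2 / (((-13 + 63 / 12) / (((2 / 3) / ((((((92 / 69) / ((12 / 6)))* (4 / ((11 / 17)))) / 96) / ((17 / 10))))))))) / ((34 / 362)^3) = -1515357172032 / 274906915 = -5512.26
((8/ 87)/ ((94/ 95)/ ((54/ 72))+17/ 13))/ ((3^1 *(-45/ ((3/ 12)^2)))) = -247/ 15241878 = -0.00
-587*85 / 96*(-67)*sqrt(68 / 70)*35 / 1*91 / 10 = 60841963*sqrt(1190) / 192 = 10931392.03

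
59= 59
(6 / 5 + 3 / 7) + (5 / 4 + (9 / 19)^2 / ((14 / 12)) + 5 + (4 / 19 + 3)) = 570163 / 50540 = 11.28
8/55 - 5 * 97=-26667/55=-484.85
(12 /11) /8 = 3 /22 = 0.14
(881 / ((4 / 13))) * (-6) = -17179.50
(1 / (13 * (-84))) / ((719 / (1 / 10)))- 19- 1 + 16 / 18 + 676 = 15472649917 / 23554440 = 656.89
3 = 3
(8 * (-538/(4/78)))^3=-591181209994752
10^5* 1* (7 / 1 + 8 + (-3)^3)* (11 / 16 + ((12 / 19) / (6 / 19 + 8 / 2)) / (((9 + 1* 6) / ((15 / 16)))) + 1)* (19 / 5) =-317205000 / 41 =-7736707.32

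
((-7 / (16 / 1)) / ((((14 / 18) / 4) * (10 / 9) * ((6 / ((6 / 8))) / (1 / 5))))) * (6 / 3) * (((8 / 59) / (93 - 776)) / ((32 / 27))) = 2187 / 128950400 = 0.00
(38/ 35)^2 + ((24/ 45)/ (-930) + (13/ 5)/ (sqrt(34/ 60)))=80536/ 68355 + 13 * sqrt(510)/ 85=4.63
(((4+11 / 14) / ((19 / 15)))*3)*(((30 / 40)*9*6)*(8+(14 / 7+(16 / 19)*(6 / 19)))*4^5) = 231695562240 / 48013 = 4825683.92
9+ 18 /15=51 /5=10.20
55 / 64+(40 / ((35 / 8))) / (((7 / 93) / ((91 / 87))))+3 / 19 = 31614183 / 246848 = 128.07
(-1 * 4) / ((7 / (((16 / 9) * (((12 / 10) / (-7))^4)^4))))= -20061226008576 / 35496599424317474365234375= -0.00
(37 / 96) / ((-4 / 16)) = -37 / 24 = -1.54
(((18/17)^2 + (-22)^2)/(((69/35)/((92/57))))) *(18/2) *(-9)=-176652000/5491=-32171.19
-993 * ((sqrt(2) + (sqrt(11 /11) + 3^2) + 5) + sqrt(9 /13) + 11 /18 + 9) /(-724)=36.84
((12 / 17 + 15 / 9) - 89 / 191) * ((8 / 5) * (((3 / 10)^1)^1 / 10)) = 37144 / 405875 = 0.09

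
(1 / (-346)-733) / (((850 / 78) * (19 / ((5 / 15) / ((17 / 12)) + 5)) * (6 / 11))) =-3227809013 / 94994300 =-33.98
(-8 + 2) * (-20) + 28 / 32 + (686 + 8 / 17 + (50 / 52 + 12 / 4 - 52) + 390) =2031975 / 1768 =1149.31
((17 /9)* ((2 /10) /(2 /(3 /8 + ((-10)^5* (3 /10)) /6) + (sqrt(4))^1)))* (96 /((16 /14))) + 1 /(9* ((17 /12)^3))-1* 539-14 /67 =-103324695258739 /197448286785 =-523.30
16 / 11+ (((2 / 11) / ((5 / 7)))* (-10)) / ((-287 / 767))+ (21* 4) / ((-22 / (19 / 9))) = 266 / 1353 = 0.20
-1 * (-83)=83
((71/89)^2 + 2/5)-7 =-236188/39605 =-5.96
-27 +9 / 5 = -126 / 5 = -25.20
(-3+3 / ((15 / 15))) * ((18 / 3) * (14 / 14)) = 0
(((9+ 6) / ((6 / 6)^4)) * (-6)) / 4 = -45 / 2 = -22.50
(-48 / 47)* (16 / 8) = -96 / 47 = -2.04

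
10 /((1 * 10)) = 1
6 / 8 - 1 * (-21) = 87 / 4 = 21.75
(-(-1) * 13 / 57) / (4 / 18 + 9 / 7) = 273 / 1805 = 0.15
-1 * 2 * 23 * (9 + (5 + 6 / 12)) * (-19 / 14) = 12673 / 14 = 905.21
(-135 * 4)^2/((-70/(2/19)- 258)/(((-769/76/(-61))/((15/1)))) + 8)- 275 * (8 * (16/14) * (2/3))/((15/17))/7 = -274.88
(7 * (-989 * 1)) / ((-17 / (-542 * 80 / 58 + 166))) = -236842.43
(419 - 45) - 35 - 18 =321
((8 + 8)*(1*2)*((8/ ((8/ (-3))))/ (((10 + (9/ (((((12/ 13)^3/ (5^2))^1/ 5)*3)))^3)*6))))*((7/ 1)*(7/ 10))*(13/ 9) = -108206751744/ 103559573744601925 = -0.00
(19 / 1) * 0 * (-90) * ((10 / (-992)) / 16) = 0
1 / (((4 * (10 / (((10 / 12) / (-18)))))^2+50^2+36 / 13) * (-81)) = -13 / 788695704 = -0.00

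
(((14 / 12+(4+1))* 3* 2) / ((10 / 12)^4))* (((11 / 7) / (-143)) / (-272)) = 2997 / 966875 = 0.00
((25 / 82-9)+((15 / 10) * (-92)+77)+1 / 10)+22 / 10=-13816 / 205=-67.40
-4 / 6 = -2 / 3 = -0.67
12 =12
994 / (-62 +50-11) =-43.22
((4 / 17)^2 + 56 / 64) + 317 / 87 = 4.57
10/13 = 0.77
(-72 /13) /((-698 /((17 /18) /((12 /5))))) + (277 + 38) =8575015 /27222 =315.00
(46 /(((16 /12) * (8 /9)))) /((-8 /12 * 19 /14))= -13041 /304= -42.90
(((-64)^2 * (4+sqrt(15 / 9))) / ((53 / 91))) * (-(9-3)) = -8945664 / 53-745472 * sqrt(15) / 53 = -223261.60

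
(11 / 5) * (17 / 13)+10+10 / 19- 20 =-8147 / 1235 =-6.60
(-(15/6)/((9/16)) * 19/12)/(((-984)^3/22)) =1045/6431156352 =0.00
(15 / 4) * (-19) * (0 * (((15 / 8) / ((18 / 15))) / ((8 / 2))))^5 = 0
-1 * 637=-637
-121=-121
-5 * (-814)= 4070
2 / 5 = 0.40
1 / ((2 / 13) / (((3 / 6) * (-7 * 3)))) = -273 / 4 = -68.25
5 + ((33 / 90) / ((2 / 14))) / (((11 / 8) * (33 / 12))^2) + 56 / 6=96583 / 6655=14.51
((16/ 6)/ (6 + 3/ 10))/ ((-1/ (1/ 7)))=-80/ 1323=-0.06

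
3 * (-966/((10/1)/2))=-2898/5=-579.60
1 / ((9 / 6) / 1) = 2 / 3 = 0.67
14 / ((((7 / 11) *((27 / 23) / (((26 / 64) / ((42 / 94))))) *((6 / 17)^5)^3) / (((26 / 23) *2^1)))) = 250098489279567135281789 / 1066379545018368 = 234530463.80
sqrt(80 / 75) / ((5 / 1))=4*sqrt(15) / 75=0.21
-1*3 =-3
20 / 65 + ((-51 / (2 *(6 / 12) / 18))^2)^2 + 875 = 9232388633667 / 13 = 710183741051.31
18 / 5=3.60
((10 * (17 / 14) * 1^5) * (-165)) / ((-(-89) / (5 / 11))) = -6375 / 623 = -10.23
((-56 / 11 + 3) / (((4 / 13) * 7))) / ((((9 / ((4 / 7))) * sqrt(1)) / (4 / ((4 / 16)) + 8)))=-2392 / 1617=-1.48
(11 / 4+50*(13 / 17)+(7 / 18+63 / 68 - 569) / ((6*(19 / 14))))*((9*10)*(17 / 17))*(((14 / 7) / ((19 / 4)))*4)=-80178400 / 18411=-4354.92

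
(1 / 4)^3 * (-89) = -89 / 64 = -1.39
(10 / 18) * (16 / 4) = 20 / 9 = 2.22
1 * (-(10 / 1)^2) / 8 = -25 / 2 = -12.50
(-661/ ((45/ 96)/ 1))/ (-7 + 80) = -21152/ 1095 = -19.32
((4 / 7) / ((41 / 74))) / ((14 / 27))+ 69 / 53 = 350409 / 106477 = 3.29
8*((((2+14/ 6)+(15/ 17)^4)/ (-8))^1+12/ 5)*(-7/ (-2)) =49.91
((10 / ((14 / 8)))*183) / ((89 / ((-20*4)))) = -585600 / 623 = -939.97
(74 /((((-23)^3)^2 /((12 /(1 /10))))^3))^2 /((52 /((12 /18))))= 2725208064000000 /136818696640264175665404072564353207561219169970093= 0.00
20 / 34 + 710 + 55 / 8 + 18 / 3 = 98391 / 136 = 723.46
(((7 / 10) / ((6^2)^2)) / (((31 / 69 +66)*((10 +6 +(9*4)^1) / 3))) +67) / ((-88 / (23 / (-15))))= 75580502929 / 64741248000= 1.17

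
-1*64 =-64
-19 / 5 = -3.80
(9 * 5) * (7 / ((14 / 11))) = 495 / 2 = 247.50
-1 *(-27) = 27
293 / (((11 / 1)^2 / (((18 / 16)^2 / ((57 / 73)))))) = 577503 / 147136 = 3.92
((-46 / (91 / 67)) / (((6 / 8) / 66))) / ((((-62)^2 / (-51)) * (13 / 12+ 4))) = 41496048 / 5334511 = 7.78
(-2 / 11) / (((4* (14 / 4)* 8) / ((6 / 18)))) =-0.00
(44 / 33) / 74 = 2 / 111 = 0.02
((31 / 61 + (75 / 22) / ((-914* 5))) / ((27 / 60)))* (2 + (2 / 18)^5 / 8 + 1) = 3.38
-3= -3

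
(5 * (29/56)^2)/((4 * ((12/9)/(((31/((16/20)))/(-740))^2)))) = 12123015/17584881664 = 0.00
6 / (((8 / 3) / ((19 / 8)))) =171 / 32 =5.34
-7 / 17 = -0.41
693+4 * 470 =2573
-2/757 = -0.00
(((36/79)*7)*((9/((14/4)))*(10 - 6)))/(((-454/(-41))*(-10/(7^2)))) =-1301832/89665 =-14.52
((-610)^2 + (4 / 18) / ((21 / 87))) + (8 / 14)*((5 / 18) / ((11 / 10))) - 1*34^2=28562770 / 77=370945.06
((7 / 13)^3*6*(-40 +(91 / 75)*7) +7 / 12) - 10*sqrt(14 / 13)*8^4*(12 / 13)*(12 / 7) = -5898240*sqrt(182) / 1183 - 19067741 / 659100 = -67291.49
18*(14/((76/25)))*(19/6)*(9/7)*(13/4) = 8775/8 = 1096.88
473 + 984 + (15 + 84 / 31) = 45716 / 31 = 1474.71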